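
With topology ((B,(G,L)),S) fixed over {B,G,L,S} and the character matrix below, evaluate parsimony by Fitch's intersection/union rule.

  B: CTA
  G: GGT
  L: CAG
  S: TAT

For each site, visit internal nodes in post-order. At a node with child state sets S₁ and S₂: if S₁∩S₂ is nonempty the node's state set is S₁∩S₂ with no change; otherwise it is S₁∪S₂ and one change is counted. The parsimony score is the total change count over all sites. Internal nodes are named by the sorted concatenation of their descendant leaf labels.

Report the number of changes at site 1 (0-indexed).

[col 0] GL: children G:{G}, L:{C} ∪→ {C,G}; cost 1
[col 0] BGL: children B:{C}, GL:{C,G} ∩→ {C}; cost 0
[col 0] BGLS: children BGL:{C}, S:{T} ∪→ {C,T}; cost 1
[col 1] GL: children G:{G}, L:{A} ∪→ {A,G}; cost 1
[col 1] BGL: children B:{T}, GL:{A,G} ∪→ {A,G,T}; cost 1
[col 1] BGLS: children BGL:{A,G,T}, S:{A} ∩→ {A}; cost 0
[col 2] GL: children G:{T}, L:{G} ∪→ {G,T}; cost 1
[col 2] BGL: children B:{A}, GL:{G,T} ∪→ {A,G,T}; cost 1
[col 2] BGLS: children BGL:{A,G,T}, S:{T} ∩→ {T}; cost 0
per-site changes: [2, 2, 2]; total = 6

2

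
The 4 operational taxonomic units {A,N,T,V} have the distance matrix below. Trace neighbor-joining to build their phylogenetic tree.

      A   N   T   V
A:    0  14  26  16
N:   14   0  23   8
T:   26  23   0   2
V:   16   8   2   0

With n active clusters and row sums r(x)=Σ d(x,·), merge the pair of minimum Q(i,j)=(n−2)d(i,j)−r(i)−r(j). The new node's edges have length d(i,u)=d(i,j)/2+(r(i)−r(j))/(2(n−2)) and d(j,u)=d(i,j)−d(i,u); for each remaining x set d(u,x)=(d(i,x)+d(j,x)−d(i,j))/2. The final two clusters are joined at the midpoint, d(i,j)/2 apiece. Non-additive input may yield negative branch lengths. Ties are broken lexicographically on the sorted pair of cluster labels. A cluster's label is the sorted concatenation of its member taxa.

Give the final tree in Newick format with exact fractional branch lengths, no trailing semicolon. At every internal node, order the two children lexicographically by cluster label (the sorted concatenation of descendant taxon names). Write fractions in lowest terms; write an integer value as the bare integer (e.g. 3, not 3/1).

1. join A+N (d=14, Q=-73) ⇒ AN; edges |A|=39/4, |N|=17/4
  updated: d(AN,T)=35/2, d(AN,V)=5
2. join AN+T (d=35/2, Q=-49/2) ⇒ ANT; edges |AN|=41/4, |T|=29/4
  updated: d(ANT,V)=-21/4
3. join ANT+V (d=-21/4) ⇒ ANTV; edges |ANT|=-21/8, |V|=-21/8
final tree: (((A:39/4,N:17/4):41/4,T:29/4):-21/8,V:-21/8)
total length: 105/4

(((A:39/4,N:17/4):41/4,T:29/4):-21/8,V:-21/8)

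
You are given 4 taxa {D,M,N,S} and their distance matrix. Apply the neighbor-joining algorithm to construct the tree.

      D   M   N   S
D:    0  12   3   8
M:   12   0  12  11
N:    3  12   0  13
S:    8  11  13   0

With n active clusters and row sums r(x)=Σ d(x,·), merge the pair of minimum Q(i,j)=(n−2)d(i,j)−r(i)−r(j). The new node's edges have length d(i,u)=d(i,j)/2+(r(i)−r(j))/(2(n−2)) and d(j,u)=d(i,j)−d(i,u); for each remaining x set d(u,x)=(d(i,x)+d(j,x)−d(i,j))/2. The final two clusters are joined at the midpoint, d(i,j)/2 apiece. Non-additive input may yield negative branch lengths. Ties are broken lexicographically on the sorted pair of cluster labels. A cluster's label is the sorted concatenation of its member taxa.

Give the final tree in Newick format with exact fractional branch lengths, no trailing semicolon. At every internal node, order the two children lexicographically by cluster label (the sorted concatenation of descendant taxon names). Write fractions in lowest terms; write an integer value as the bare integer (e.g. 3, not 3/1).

(((D:1/4,N:11/4):17/4,M:25/4):19/8,S:19/8)

1. join D+N (d=3, Q=-45) ⇒ DN; edges |D|=1/4, |N|=11/4
  updated: d(DN,M)=21/2, d(DN,S)=9
2. join DN+M (d=21/2, Q=-61/2) ⇒ DMN; edges |DN|=17/4, |M|=25/4
  updated: d(DMN,S)=19/4
3. join DMN+S (d=19/4) ⇒ DMNS; edges |DMN|=19/8, |S|=19/8
final tree: (((D:1/4,N:11/4):17/4,M:25/4):19/8,S:19/8)
total length: 73/4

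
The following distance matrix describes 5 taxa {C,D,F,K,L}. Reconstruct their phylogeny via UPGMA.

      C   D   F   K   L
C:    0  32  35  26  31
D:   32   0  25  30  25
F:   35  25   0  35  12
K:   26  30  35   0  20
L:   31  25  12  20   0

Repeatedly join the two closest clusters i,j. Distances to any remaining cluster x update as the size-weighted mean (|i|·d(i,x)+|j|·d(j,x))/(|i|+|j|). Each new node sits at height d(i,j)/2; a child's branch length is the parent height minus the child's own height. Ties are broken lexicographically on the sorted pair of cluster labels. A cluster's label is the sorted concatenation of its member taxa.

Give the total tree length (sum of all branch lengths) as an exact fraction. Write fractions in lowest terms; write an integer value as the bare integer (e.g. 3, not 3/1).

iteration 1: select F,L (d=12); attach at lengths (6, 6); label the merged cluster FL
  updated: d(C,FL)=33, d(D,FL)=25, d(FL,K)=55/2
iteration 2: select D,FL (d=25); attach at lengths (25/2, 13/2); label the merged cluster DFL
  updated: d(C,DFL)=98/3, d(DFL,K)=85/3
iteration 3: select C,K (d=26); attach at lengths (13, 13); label the merged cluster CK
  updated: d(CK,DFL)=61/2
iteration 4: select CK,DFL (d=61/2); attach at lengths (9/4, 11/4); label the merged cluster CDFKL
final tree: ((C:13,K:13):9/4,(D:25/2,(F:6,L:6):13/2):11/4)
total length: 62

62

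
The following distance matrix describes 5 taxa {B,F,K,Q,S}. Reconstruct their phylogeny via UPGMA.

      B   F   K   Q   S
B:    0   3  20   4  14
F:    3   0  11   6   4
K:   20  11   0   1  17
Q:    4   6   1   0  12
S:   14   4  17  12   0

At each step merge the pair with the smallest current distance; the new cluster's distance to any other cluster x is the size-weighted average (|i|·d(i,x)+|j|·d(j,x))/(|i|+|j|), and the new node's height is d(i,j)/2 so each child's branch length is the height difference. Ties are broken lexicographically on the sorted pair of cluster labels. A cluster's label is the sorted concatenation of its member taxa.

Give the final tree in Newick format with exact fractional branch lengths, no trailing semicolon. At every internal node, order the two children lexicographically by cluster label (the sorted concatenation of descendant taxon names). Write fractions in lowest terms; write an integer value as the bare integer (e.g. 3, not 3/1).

step 1: merge (K,Q) at d=1; branch lengths K→1/2, Q→1/2; new cluster KQ
  updated: d(B,KQ)=12, d(F,KQ)=17/2, d(KQ,S)=29/2
step 2: merge (B,F) at d=3; branch lengths B→3/2, F→3/2; new cluster BF
  updated: d(BF,KQ)=41/4, d(BF,S)=9
step 3: merge (BF,S) at d=9; branch lengths BF→3, S→9/2; new cluster BFS
  updated: d(BFS,KQ)=35/3
step 4: merge (BFS,KQ) at d=35/3; branch lengths BFS→4/3, KQ→16/3; new cluster BFKQS
final tree: (((B:3/2,F:3/2):3,S:9/2):4/3,(K:1/2,Q:1/2):16/3)
total length: 109/6

(((B:3/2,F:3/2):3,S:9/2):4/3,(K:1/2,Q:1/2):16/3)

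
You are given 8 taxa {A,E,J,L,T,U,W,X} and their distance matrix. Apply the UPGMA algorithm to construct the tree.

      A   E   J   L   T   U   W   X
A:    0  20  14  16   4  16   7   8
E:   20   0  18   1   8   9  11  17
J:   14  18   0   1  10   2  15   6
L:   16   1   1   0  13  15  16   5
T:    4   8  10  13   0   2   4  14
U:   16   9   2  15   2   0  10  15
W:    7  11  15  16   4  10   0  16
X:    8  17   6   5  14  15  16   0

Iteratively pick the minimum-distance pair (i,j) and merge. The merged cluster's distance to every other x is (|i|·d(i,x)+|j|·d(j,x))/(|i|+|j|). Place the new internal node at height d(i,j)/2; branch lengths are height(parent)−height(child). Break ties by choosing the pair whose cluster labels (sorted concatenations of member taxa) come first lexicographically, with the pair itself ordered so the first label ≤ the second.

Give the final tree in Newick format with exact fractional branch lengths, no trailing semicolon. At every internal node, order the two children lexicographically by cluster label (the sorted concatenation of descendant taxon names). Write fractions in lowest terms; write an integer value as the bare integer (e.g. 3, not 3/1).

(((A:2,T:2):3/4,W:11/4):71/20,((E:1/2,L:1/2):59/12,((J:1,U:1):17/4,X:21/4):1/6):53/60)

1. join E+L (d=1) ⇒ EL; edges |E|=1/2, |L|=1/2
  updated: d(A,EL)=18, d(EL,J)=19/2, d(EL,T)=21/2, d(EL,U)=12, d(EL,W)=27/2, d(EL,X)=11
2. join J+U (d=2) ⇒ JU; edges |J|=1, |U|=1
  updated: d(A,JU)=15, d(EL,JU)=43/4, d(JU,T)=6, d(JU,W)=25/2, d(JU,X)=21/2
3. join A+T (d=4) ⇒ AT; edges |A|=2, |T|=2
  updated: d(AT,EL)=57/4, d(AT,JU)=21/2, d(AT,W)=11/2, d(AT,X)=11
4. join AT+W (d=11/2) ⇒ ATW; edges |AT|=3/4, |W|=11/4
  updated: d(ATW,EL)=14, d(ATW,JU)=67/6, d(ATW,X)=38/3
5. join JU+X (d=21/2) ⇒ JUX; edges |JU|=17/4, |X|=21/4
  updated: d(ATW,JUX)=35/3, d(EL,JUX)=65/6
6. join EL+JUX (d=65/6) ⇒ EJLUX; edges |EL|=59/12, |JUX|=1/6
  updated: d(ATW,EJLUX)=63/5
7. join ATW+EJLUX (d=63/5) ⇒ AEJLTUWX; edges |ATW|=71/20, |EJLUX|=53/60
final tree: (((A:2,T:2):3/4,W:11/4):71/20,((E:1/2,L:1/2):59/12,((J:1,U:1):17/4,X:21/4):1/6):53/60)
total length: 1771/60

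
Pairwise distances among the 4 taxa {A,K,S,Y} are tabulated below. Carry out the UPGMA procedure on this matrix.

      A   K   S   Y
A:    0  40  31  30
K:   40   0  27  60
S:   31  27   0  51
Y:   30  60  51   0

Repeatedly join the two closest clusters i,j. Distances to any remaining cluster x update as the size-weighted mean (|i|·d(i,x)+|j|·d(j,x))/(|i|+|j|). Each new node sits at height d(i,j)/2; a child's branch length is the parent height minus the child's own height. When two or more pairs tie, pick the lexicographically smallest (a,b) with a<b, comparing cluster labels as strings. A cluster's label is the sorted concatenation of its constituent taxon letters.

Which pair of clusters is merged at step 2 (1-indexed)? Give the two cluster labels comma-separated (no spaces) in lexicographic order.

iteration 1: select K,S (d=27); attach at lengths (27/2, 27/2); label the merged cluster KS
  updated: d(A,KS)=71/2, d(KS,Y)=111/2
iteration 2: select A,Y (d=30); attach at lengths (15, 15); label the merged cluster AY
  updated: d(AY,KS)=91/2
iteration 3: select AY,KS (d=91/2); attach at lengths (31/4, 37/4); label the merged cluster AKSY
final tree: ((A:15,Y:15):31/4,(K:27/2,S:27/2):37/4)
total length: 74

A,Y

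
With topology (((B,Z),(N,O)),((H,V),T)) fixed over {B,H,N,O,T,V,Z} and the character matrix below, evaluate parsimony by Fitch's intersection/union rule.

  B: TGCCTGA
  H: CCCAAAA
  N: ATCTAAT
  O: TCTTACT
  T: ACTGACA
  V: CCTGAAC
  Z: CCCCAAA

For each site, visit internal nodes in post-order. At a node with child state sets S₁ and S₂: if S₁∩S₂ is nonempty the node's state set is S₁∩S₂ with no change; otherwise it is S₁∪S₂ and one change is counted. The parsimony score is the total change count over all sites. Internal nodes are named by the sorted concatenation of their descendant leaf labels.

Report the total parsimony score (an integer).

18

site 0, node BZ: B={T} ∪ Z={C} → {C,T} (+1)
site 0, node NO: N={A} ∪ O={T} → {A,T} (+1)
site 0, node BNOZ: BZ={C,T} ∩ NO={A,T} → {T} (+0)
site 0, node HV: H={C} ∩ V={C} → {C} (+0)
site 0, node HTV: HV={C} ∪ T={A} → {A,C} (+1)
site 0, node BHNOTVZ: BNOZ={T} ∪ HTV={A,C} → {A,C,T} (+1)
site 1, node BZ: B={G} ∪ Z={C} → {C,G} (+1)
site 1, node NO: N={T} ∪ O={C} → {C,T} (+1)
site 1, node BNOZ: BZ={C,G} ∩ NO={C,T} → {C} (+0)
site 1, node HV: H={C} ∩ V={C} → {C} (+0)
site 1, node HTV: HV={C} ∩ T={C} → {C} (+0)
site 1, node BHNOTVZ: BNOZ={C} ∩ HTV={C} → {C} (+0)
site 2, node BZ: B={C} ∩ Z={C} → {C} (+0)
site 2, node NO: N={C} ∪ O={T} → {C,T} (+1)
site 2, node BNOZ: BZ={C} ∩ NO={C,T} → {C} (+0)
site 2, node HV: H={C} ∪ V={T} → {C,T} (+1)
site 2, node HTV: HV={C,T} ∩ T={T} → {T} (+0)
site 2, node BHNOTVZ: BNOZ={C} ∪ HTV={T} → {C,T} (+1)
site 3, node BZ: B={C} ∩ Z={C} → {C} (+0)
site 3, node NO: N={T} ∩ O={T} → {T} (+0)
site 3, node BNOZ: BZ={C} ∪ NO={T} → {C,T} (+1)
site 3, node HV: H={A} ∪ V={G} → {A,G} (+1)
site 3, node HTV: HV={A,G} ∩ T={G} → {G} (+0)
site 3, node BHNOTVZ: BNOZ={C,T} ∪ HTV={G} → {C,G,T} (+1)
site 4, node BZ: B={T} ∪ Z={A} → {A,T} (+1)
site 4, node NO: N={A} ∩ O={A} → {A} (+0)
site 4, node BNOZ: BZ={A,T} ∩ NO={A} → {A} (+0)
site 4, node HV: H={A} ∩ V={A} → {A} (+0)
site 4, node HTV: HV={A} ∩ T={A} → {A} (+0)
site 4, node BHNOTVZ: BNOZ={A} ∩ HTV={A} → {A} (+0)
site 5, node BZ: B={G} ∪ Z={A} → {A,G} (+1)
site 5, node NO: N={A} ∪ O={C} → {A,C} (+1)
site 5, node BNOZ: BZ={A,G} ∩ NO={A,C} → {A} (+0)
site 5, node HV: H={A} ∩ V={A} → {A} (+0)
site 5, node HTV: HV={A} ∪ T={C} → {A,C} (+1)
site 5, node BHNOTVZ: BNOZ={A} ∩ HTV={A,C} → {A} (+0)
site 6, node BZ: B={A} ∩ Z={A} → {A} (+0)
site 6, node NO: N={T} ∩ O={T} → {T} (+0)
site 6, node BNOZ: BZ={A} ∪ NO={T} → {A,T} (+1)
site 6, node HV: H={A} ∪ V={C} → {A,C} (+1)
site 6, node HTV: HV={A,C} ∩ T={A} → {A} (+0)
site 6, node BHNOTVZ: BNOZ={A,T} ∩ HTV={A} → {A} (+0)
per-site changes: [4, 2, 3, 3, 1, 3, 2]; total = 18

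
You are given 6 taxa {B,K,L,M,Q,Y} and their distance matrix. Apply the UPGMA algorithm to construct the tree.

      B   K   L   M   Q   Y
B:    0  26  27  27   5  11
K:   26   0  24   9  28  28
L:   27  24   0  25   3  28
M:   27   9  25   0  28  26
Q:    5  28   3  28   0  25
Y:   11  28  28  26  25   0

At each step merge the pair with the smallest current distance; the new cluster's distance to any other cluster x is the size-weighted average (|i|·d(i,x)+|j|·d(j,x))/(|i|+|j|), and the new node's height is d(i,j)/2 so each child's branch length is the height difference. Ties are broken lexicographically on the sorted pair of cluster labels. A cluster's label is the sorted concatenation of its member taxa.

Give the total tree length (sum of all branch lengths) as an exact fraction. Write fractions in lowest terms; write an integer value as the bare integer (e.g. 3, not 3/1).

step 1: merge (L,Q) at d=3; branch lengths L→3/2, Q→3/2; new cluster LQ
  updated: d(B,LQ)=16, d(K,LQ)=26, d(LQ,M)=53/2, d(LQ,Y)=53/2
step 2: merge (K,M) at d=9; branch lengths K→9/2, M→9/2; new cluster KM
  updated: d(B,KM)=53/2, d(KM,LQ)=105/4, d(KM,Y)=27
step 3: merge (B,Y) at d=11; branch lengths B→11/2, Y→11/2; new cluster BY
  updated: d(BY,KM)=107/4, d(BY,LQ)=85/4
step 4: merge (BY,LQ) at d=85/4; branch lengths BY→41/8, LQ→73/8; new cluster BLQY
  updated: d(BLQY,KM)=53/2
step 5: merge (BLQY,KM) at d=53/2; branch lengths BLQY→21/8, KM→35/4; new cluster BKLMQY
final tree: (((B:11/2,Y:11/2):41/8,(L:3/2,Q:3/2):73/8):21/8,(K:9/2,M:9/2):35/4)
total length: 389/8

389/8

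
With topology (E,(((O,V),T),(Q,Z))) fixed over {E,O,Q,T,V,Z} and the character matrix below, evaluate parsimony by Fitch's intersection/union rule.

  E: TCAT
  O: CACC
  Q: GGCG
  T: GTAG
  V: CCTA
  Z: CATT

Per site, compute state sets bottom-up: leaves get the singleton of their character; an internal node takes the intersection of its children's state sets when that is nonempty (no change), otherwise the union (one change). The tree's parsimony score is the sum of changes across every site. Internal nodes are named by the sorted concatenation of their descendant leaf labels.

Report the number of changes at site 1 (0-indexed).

4

OV@0: {C} ∩ {C} = {C} (intersection, +0)
OTV@0: {C} ∪ {G} = {C,G} (union, +1)
QZ@0: {G} ∪ {C} = {C,G} (union, +1)
OQTVZ@0: {C,G} ∩ {C,G} = {C,G} (intersection, +0)
EOQTVZ@0: {T} ∪ {C,G} = {C,G,T} (union, +1)
OV@1: {A} ∪ {C} = {A,C} (union, +1)
OTV@1: {A,C} ∪ {T} = {A,C,T} (union, +1)
QZ@1: {G} ∪ {A} = {A,G} (union, +1)
OQTVZ@1: {A,C,T} ∩ {A,G} = {A} (intersection, +0)
EOQTVZ@1: {C} ∪ {A} = {A,C} (union, +1)
OV@2: {C} ∪ {T} = {C,T} (union, +1)
OTV@2: {C,T} ∪ {A} = {A,C,T} (union, +1)
QZ@2: {C} ∪ {T} = {C,T} (union, +1)
OQTVZ@2: {A,C,T} ∩ {C,T} = {C,T} (intersection, +0)
EOQTVZ@2: {A} ∪ {C,T} = {A,C,T} (union, +1)
OV@3: {C} ∪ {A} = {A,C} (union, +1)
OTV@3: {A,C} ∪ {G} = {A,C,G} (union, +1)
QZ@3: {G} ∪ {T} = {G,T} (union, +1)
OQTVZ@3: {A,C,G} ∩ {G,T} = {G} (intersection, +0)
EOQTVZ@3: {T} ∪ {G} = {G,T} (union, +1)
per-site changes: [3, 4, 4, 4]; total = 15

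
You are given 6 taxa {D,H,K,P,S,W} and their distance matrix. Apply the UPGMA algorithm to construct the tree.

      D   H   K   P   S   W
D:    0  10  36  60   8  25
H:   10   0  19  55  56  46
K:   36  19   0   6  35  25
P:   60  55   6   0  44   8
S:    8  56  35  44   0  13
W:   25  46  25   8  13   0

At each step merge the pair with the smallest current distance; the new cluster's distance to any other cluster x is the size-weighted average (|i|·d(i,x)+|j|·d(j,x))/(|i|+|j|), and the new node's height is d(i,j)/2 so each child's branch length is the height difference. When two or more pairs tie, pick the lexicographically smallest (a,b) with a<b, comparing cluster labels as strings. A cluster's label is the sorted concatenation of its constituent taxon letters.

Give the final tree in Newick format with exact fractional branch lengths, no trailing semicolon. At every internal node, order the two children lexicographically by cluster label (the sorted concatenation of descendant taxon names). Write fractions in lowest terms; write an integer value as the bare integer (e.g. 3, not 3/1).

(((D:4,S:4):25/2,H:33/2):2,((K:3,P:3):21/4,W:33/4):41/4)

iteration 1: select K,P (d=6); attach at lengths (3, 3); label the merged cluster KP
  updated: d(D,KP)=48, d(H,KP)=37, d(KP,S)=79/2, d(KP,W)=33/2
iteration 2: select D,S (d=8); attach at lengths (4, 4); label the merged cluster DS
  updated: d(DS,H)=33, d(DS,KP)=175/4, d(DS,W)=19
iteration 3: select KP,W (d=33/2); attach at lengths (21/4, 33/4); label the merged cluster KPW
  updated: d(DS,KPW)=71/2, d(H,KPW)=40
iteration 4: select DS,H (d=33); attach at lengths (25/2, 33/2); label the merged cluster DHS
  updated: d(DHS,KPW)=37
iteration 5: select DHS,KPW (d=37); attach at lengths (2, 41/4); label the merged cluster DHKPSW
final tree: (((D:4,S:4):25/2,H:33/2):2,((K:3,P:3):21/4,W:33/4):41/4)
total length: 275/4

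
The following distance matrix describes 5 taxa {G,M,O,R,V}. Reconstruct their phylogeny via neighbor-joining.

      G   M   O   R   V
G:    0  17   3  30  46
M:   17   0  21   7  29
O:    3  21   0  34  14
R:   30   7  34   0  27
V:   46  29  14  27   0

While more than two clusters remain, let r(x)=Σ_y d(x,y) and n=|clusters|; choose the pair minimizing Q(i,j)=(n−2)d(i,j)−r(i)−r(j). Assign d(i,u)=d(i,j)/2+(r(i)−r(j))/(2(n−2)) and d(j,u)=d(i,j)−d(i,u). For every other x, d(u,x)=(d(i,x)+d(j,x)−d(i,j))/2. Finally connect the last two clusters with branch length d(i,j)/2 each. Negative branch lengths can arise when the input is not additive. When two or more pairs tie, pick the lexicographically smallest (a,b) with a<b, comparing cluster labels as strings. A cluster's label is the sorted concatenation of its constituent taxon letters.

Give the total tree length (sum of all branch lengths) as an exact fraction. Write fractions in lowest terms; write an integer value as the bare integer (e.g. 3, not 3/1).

187/4

step 1: merge (G,O) at d=3, Q=-159; branch lengths G→11/2, O→-5/2; new cluster GO
  updated: d(GO,M)=35/2, d(GO,R)=61/2, d(GO,V)=57/2
step 2: merge (GO,V) at d=57/2, Q=-104; branch lengths GO→49/4, V→65/4; new cluster GOV
  updated: d(GOV,M)=9, d(GOV,R)=29/2
step 3: merge (GOV,M) at d=9, Q=-61/2; branch lengths GOV→33/4, M→3/4; new cluster GMOV
  updated: d(GMOV,R)=25/4
step 4: merge (GMOV,R) at d=25/4; branch lengths GMOV→25/8, R→25/8; new cluster GMORV
final tree: ((((G:11/2,O:-5/2):49/4,V:65/4):33/4,M:3/4):25/8,R:25/8)
total length: 187/4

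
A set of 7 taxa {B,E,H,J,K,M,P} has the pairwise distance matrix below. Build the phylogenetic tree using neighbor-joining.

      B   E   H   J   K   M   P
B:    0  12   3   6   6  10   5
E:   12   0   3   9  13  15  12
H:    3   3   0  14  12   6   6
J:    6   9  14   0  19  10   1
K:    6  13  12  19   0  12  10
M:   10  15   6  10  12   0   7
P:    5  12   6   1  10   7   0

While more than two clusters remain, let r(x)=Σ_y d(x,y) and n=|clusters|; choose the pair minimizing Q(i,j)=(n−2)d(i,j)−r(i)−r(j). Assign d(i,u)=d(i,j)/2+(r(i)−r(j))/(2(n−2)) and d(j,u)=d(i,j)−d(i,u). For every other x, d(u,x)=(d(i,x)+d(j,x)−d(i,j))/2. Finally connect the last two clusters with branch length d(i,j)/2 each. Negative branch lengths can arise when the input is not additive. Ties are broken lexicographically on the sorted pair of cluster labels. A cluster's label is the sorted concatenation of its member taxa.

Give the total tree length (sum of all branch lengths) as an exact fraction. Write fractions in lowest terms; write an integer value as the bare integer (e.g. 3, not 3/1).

step 1: merge (J,P) at d=1, Q=-95; branch lengths J→23/10, P→-13/10; new cluster JP
  updated: d(B,JP)=5, d(E,JP)=10, d(H,JP)=19/2, d(JP,K)=14, d(JP,M)=8
step 2: merge (E,H) at d=3, Q=-149/2; branch lengths E→63/16, H→-15/16; new cluster EH
  updated: d(B,EH)=6, d(EH,JP)=33/4, d(EH,K)=11, d(EH,M)=9
step 3: merge (B,K) at d=6, Q=-52; branch lengths B→1/3, K→17/3; new cluster BK
  updated: d(BK,EH)=11/2, d(BK,JP)=13/2, d(BK,M)=8
step 4: merge (BK,EH) at d=11/2, Q=-127/4; branch lengths BK→33/16, EH→55/16; new cluster BEHK
  updated: d(BEHK,JP)=37/8, d(BEHK,M)=23/4
step 5: merge (BEHK,JP) at d=37/8, Q=-147/8; branch lengths BEHK→19/16, JP→55/16; new cluster BEHJKP
  updated: d(BEHJKP,M)=73/16
step 6: merge (BEHJKP,M) at d=73/16; branch lengths BEHJKP→73/32, M→73/32; new cluster BEHJKMP
final tree: ((((B:1/3,K:17/3):33/16,(E:63/16,H:-15/16):55/16):19/16,(J:23/10,P:-13/10):55/16):73/32,M:73/32)
total length: 395/16

395/16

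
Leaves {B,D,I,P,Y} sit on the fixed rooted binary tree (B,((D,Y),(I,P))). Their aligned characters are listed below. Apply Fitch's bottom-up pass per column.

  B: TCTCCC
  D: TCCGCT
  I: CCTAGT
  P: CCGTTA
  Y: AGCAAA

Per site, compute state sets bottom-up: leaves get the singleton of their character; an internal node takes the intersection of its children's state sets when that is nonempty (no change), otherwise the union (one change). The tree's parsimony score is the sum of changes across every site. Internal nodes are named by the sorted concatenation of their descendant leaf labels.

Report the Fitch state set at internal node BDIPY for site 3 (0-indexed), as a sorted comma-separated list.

A,C

[col 0] DY: children D:{T}, Y:{A} ∪→ {A,T}; cost 1
[col 0] IP: children I:{C}, P:{C} ∩→ {C}; cost 0
[col 0] DIPY: children DY:{A,T}, IP:{C} ∪→ {A,C,T}; cost 1
[col 0] BDIPY: children B:{T}, DIPY:{A,C,T} ∩→ {T}; cost 0
[col 1] DY: children D:{C}, Y:{G} ∪→ {C,G}; cost 1
[col 1] IP: children I:{C}, P:{C} ∩→ {C}; cost 0
[col 1] DIPY: children DY:{C,G}, IP:{C} ∩→ {C}; cost 0
[col 1] BDIPY: children B:{C}, DIPY:{C} ∩→ {C}; cost 0
[col 2] DY: children D:{C}, Y:{C} ∩→ {C}; cost 0
[col 2] IP: children I:{T}, P:{G} ∪→ {G,T}; cost 1
[col 2] DIPY: children DY:{C}, IP:{G,T} ∪→ {C,G,T}; cost 1
[col 2] BDIPY: children B:{T}, DIPY:{C,G,T} ∩→ {T}; cost 0
[col 3] DY: children D:{G}, Y:{A} ∪→ {A,G}; cost 1
[col 3] IP: children I:{A}, P:{T} ∪→ {A,T}; cost 1
[col 3] DIPY: children DY:{A,G}, IP:{A,T} ∩→ {A}; cost 0
[col 3] BDIPY: children B:{C}, DIPY:{A} ∪→ {A,C}; cost 1
[col 4] DY: children D:{C}, Y:{A} ∪→ {A,C}; cost 1
[col 4] IP: children I:{G}, P:{T} ∪→ {G,T}; cost 1
[col 4] DIPY: children DY:{A,C}, IP:{G,T} ∪→ {A,C,G,T}; cost 1
[col 4] BDIPY: children B:{C}, DIPY:{A,C,G,T} ∩→ {C}; cost 0
[col 5] DY: children D:{T}, Y:{A} ∪→ {A,T}; cost 1
[col 5] IP: children I:{T}, P:{A} ∪→ {A,T}; cost 1
[col 5] DIPY: children DY:{A,T}, IP:{A,T} ∩→ {A,T}; cost 0
[col 5] BDIPY: children B:{C}, DIPY:{A,T} ∪→ {A,C,T}; cost 1
per-site changes: [2, 1, 2, 3, 3, 3]; total = 14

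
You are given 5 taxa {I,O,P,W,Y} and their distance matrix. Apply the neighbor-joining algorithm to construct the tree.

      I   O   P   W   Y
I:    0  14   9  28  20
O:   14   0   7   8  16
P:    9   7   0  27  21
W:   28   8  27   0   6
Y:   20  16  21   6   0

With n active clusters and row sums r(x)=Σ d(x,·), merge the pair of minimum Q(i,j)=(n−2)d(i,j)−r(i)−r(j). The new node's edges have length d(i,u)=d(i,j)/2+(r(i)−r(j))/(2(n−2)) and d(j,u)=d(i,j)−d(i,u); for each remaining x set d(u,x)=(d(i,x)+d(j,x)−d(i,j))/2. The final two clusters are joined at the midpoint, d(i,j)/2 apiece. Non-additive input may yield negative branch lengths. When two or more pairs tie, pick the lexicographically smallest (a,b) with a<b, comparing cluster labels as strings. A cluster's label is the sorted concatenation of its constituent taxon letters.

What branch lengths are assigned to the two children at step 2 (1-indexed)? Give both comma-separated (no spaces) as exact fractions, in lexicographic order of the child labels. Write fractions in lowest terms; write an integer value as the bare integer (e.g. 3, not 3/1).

step 1: merge (W,Y) at d=6, Q=-114; branch lengths W→4, Y→2; new cluster WY
  updated: d(I,WY)=21, d(O,WY)=9, d(P,WY)=21
step 2: merge (I,P) at d=9, Q=-63; branch lengths I→25/4, P→11/4; new cluster IP
  updated: d(IP,O)=6, d(IP,WY)=33/2
step 3: merge (IP,O) at d=6, Q=-63/2; branch lengths IP→27/4, O→-3/4; new cluster IOP
  updated: d(IOP,WY)=39/4
step 4: merge (IOP,WY) at d=39/4; branch lengths IOP→39/8, WY→39/8; new cluster IOPWY
final tree: (((I:25/4,P:11/4):27/4,O:-3/4):39/8,(W:4,Y:2):39/8)
total length: 123/4

25/4,11/4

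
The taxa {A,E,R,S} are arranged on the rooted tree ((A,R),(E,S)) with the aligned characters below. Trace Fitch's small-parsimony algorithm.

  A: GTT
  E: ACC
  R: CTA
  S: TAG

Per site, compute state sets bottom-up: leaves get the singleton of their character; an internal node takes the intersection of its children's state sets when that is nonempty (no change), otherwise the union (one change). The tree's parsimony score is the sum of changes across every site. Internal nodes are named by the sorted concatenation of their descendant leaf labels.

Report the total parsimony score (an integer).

AR@0: {G} ∪ {C} = {C,G} (union, +1)
ES@0: {A} ∪ {T} = {A,T} (union, +1)
AERS@0: {C,G} ∪ {A,T} = {A,C,G,T} (union, +1)
AR@1: {T} ∩ {T} = {T} (intersection, +0)
ES@1: {C} ∪ {A} = {A,C} (union, +1)
AERS@1: {T} ∪ {A,C} = {A,C,T} (union, +1)
AR@2: {T} ∪ {A} = {A,T} (union, +1)
ES@2: {C} ∪ {G} = {C,G} (union, +1)
AERS@2: {A,T} ∪ {C,G} = {A,C,G,T} (union, +1)
per-site changes: [3, 2, 3]; total = 8

8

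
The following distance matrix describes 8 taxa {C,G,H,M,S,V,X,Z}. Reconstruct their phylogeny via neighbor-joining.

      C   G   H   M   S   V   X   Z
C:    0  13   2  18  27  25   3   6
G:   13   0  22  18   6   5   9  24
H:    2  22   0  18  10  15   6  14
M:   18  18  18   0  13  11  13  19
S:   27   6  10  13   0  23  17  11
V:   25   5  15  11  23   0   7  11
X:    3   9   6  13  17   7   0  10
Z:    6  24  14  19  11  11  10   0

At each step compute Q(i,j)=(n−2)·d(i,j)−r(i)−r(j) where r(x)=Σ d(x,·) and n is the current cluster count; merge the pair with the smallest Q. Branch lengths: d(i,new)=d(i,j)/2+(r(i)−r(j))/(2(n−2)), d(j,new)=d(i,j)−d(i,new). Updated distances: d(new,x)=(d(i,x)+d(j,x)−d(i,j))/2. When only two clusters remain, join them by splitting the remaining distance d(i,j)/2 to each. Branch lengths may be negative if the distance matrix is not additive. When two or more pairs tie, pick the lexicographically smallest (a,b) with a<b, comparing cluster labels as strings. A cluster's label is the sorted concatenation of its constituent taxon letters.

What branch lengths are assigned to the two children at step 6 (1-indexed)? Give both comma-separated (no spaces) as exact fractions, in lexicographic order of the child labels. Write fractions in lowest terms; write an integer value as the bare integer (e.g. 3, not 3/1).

1,57/8

step 1: merge (C,H) at d=2, Q=-169; branch lengths C→19/12, H→5/12; new cluster CH
  updated: d(CH,G)=33/2, d(CH,M)=17, d(CH,S)=35/2, d(CH,V)=19, d(CH,X)=7/2, d(CH,Z)=9
step 2: merge (G,S) at d=6, Q=-136; branch lengths G→21/10, S→39/10; new cluster GS
  updated: d(CH,GS)=14, d(GS,M)=25/2, d(GS,V)=11, d(GS,X)=10, d(GS,Z)=29/2
step 3: merge (CH,X) at d=7/2, Q=-92; branch lengths CH→33/8, X→-5/8; new cluster CHX
  updated: d(CHX,GS)=41/4, d(CHX,M)=53/4, d(CHX,V)=45/4, d(CHX,Z)=31/4
step 4: merge (CHX,Z) at d=31/4, Q=-143/2; branch lengths CHX→9/4, Z→11/2; new cluster CHXZ
  updated: d(CHXZ,GS)=17/2, d(CHXZ,M)=49/4, d(CHXZ,V)=29/4
step 5: merge (CHXZ,GS) at d=17/2, Q=-43; branch lengths CHXZ→13/4, GS→21/4; new cluster CGHSXZ
  updated: d(CGHSXZ,M)=65/8, d(CGHSXZ,V)=39/8
step 6: merge (CGHSXZ,M) at d=65/8, Q=-24; branch lengths CGHSXZ→1, M→57/8; new cluster CGHMSXZ
  updated: d(CGHMSXZ,V)=31/8
step 7: merge (CGHMSXZ,V) at d=31/8; branch lengths CGHMSXZ→31/16, V→31/16; new cluster CGHMSVXZ
final tree: ((((((C:19/12,H:5/12):33/8,X:-5/8):9/4,Z:11/2):13/4,(G:21/10,S:39/10):21/4):1,M:57/8):31/16,V:31/16)
total length: 159/4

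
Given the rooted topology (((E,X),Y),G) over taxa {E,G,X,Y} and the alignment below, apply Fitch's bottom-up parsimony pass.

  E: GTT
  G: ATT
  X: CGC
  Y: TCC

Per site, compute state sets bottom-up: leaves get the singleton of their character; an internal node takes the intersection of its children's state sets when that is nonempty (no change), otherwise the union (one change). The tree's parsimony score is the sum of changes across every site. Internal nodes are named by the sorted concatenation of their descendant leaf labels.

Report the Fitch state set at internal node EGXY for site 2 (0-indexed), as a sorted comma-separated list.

site 0, node EX: E={G} ∪ X={C} → {C,G} (+1)
site 0, node EXY: EX={C,G} ∪ Y={T} → {C,G,T} (+1)
site 0, node EGXY: EXY={C,G,T} ∪ G={A} → {A,C,G,T} (+1)
site 1, node EX: E={T} ∪ X={G} → {G,T} (+1)
site 1, node EXY: EX={G,T} ∪ Y={C} → {C,G,T} (+1)
site 1, node EGXY: EXY={C,G,T} ∩ G={T} → {T} (+0)
site 2, node EX: E={T} ∪ X={C} → {C,T} (+1)
site 2, node EXY: EX={C,T} ∩ Y={C} → {C} (+0)
site 2, node EGXY: EXY={C} ∪ G={T} → {C,T} (+1)
per-site changes: [3, 2, 2]; total = 7

C,T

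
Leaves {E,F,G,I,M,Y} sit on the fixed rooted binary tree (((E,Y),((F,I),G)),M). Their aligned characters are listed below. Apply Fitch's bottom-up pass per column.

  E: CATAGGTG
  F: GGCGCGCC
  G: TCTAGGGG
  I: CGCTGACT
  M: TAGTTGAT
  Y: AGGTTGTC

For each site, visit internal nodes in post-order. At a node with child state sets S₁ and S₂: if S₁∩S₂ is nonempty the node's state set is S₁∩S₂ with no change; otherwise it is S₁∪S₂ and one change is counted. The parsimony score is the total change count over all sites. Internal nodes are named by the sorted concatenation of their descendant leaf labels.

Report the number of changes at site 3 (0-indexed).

EY@0: {C} ∪ {A} = {A,C} (union, +1)
FI@0: {G} ∪ {C} = {C,G} (union, +1)
FGI@0: {C,G} ∪ {T} = {C,G,T} (union, +1)
EFGIY@0: {A,C} ∩ {C,G,T} = {C} (intersection, +0)
EFGIMY@0: {C} ∪ {T} = {C,T} (union, +1)
EY@1: {A} ∪ {G} = {A,G} (union, +1)
FI@1: {G} ∩ {G} = {G} (intersection, +0)
FGI@1: {G} ∪ {C} = {C,G} (union, +1)
EFGIY@1: {A,G} ∩ {C,G} = {G} (intersection, +0)
EFGIMY@1: {G} ∪ {A} = {A,G} (union, +1)
EY@2: {T} ∪ {G} = {G,T} (union, +1)
FI@2: {C} ∩ {C} = {C} (intersection, +0)
FGI@2: {C} ∪ {T} = {C,T} (union, +1)
EFGIY@2: {G,T} ∩ {C,T} = {T} (intersection, +0)
EFGIMY@2: {T} ∪ {G} = {G,T} (union, +1)
EY@3: {A} ∪ {T} = {A,T} (union, +1)
FI@3: {G} ∪ {T} = {G,T} (union, +1)
FGI@3: {G,T} ∪ {A} = {A,G,T} (union, +1)
EFGIY@3: {A,T} ∩ {A,G,T} = {A,T} (intersection, +0)
EFGIMY@3: {A,T} ∩ {T} = {T} (intersection, +0)
EY@4: {G} ∪ {T} = {G,T} (union, +1)
FI@4: {C} ∪ {G} = {C,G} (union, +1)
FGI@4: {C,G} ∩ {G} = {G} (intersection, +0)
EFGIY@4: {G,T} ∩ {G} = {G} (intersection, +0)
EFGIMY@4: {G} ∪ {T} = {G,T} (union, +1)
EY@5: {G} ∩ {G} = {G} (intersection, +0)
FI@5: {G} ∪ {A} = {A,G} (union, +1)
FGI@5: {A,G} ∩ {G} = {G} (intersection, +0)
EFGIY@5: {G} ∩ {G} = {G} (intersection, +0)
EFGIMY@5: {G} ∩ {G} = {G} (intersection, +0)
EY@6: {T} ∩ {T} = {T} (intersection, +0)
FI@6: {C} ∩ {C} = {C} (intersection, +0)
FGI@6: {C} ∪ {G} = {C,G} (union, +1)
EFGIY@6: {T} ∪ {C,G} = {C,G,T} (union, +1)
EFGIMY@6: {C,G,T} ∪ {A} = {A,C,G,T} (union, +1)
EY@7: {G} ∪ {C} = {C,G} (union, +1)
FI@7: {C} ∪ {T} = {C,T} (union, +1)
FGI@7: {C,T} ∪ {G} = {C,G,T} (union, +1)
EFGIY@7: {C,G} ∩ {C,G,T} = {C,G} (intersection, +0)
EFGIMY@7: {C,G} ∪ {T} = {C,G,T} (union, +1)
per-site changes: [4, 3, 3, 3, 3, 1, 3, 4]; total = 24

3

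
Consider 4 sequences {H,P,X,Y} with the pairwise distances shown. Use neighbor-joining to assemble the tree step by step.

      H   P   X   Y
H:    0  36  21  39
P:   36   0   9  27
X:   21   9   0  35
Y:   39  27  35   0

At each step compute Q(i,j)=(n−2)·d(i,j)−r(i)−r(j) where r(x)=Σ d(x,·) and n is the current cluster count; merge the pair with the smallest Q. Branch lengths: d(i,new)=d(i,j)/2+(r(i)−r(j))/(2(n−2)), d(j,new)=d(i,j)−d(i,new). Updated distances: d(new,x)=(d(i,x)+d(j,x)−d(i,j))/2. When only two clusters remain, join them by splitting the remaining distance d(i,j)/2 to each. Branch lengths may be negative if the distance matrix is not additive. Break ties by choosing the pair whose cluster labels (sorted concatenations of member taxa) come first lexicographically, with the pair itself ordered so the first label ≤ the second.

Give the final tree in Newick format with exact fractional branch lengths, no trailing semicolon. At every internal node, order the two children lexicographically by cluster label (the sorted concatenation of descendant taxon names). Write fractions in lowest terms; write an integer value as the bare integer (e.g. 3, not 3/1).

iteration 1: select H,X (d=21, Q=-119); attach at lengths (73/4, 11/4); label the merged cluster HX
  updated: d(HX,P)=12, d(HX,Y)=53/2
iteration 2: select HX,P (d=12, Q=-131/2); attach at lengths (23/4, 25/4); label the merged cluster HPX
  updated: d(HPX,Y)=83/4
iteration 3: select HPX,Y (d=83/4); attach at lengths (83/8, 83/8); label the merged cluster HPXY
final tree: (((H:73/4,X:11/4):23/4,P:25/4):83/8,Y:83/8)
total length: 215/4

(((H:73/4,X:11/4):23/4,P:25/4):83/8,Y:83/8)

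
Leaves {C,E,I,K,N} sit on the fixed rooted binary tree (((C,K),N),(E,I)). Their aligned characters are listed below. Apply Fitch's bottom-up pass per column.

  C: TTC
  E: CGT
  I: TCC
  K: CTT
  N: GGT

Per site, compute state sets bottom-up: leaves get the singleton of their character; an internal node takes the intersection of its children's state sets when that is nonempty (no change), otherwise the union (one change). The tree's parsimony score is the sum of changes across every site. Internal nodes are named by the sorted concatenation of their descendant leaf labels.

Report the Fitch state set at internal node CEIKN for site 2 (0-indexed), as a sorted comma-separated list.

CK@0: {T} ∪ {C} = {C,T} (union, +1)
CKN@0: {C,T} ∪ {G} = {C,G,T} (union, +1)
EI@0: {C} ∪ {T} = {C,T} (union, +1)
CEIKN@0: {C,G,T} ∩ {C,T} = {C,T} (intersection, +0)
CK@1: {T} ∩ {T} = {T} (intersection, +0)
CKN@1: {T} ∪ {G} = {G,T} (union, +1)
EI@1: {G} ∪ {C} = {C,G} (union, +1)
CEIKN@1: {G,T} ∩ {C,G} = {G} (intersection, +0)
CK@2: {C} ∪ {T} = {C,T} (union, +1)
CKN@2: {C,T} ∩ {T} = {T} (intersection, +0)
EI@2: {T} ∪ {C} = {C,T} (union, +1)
CEIKN@2: {T} ∩ {C,T} = {T} (intersection, +0)
per-site changes: [3, 2, 2]; total = 7

T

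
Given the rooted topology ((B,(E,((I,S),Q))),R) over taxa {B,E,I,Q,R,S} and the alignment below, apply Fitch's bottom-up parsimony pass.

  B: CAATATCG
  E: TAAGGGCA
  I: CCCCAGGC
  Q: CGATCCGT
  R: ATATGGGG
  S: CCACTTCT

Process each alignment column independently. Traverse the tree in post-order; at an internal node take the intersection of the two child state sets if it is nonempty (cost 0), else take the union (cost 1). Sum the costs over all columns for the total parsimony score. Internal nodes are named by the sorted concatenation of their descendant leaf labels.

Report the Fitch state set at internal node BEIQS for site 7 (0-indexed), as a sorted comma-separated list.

A,G,T

site 0, node IS: I={C} ∩ S={C} → {C} (+0)
site 0, node IQS: IS={C} ∩ Q={C} → {C} (+0)
site 0, node EIQS: E={T} ∪ IQS={C} → {C,T} (+1)
site 0, node BEIQS: B={C} ∩ EIQS={C,T} → {C} (+0)
site 0, node BEIQRS: BEIQS={C} ∪ R={A} → {A,C} (+1)
site 1, node IS: I={C} ∩ S={C} → {C} (+0)
site 1, node IQS: IS={C} ∪ Q={G} → {C,G} (+1)
site 1, node EIQS: E={A} ∪ IQS={C,G} → {A,C,G} (+1)
site 1, node BEIQS: B={A} ∩ EIQS={A,C,G} → {A} (+0)
site 1, node BEIQRS: BEIQS={A} ∪ R={T} → {A,T} (+1)
site 2, node IS: I={C} ∪ S={A} → {A,C} (+1)
site 2, node IQS: IS={A,C} ∩ Q={A} → {A} (+0)
site 2, node EIQS: E={A} ∩ IQS={A} → {A} (+0)
site 2, node BEIQS: B={A} ∩ EIQS={A} → {A} (+0)
site 2, node BEIQRS: BEIQS={A} ∩ R={A} → {A} (+0)
site 3, node IS: I={C} ∩ S={C} → {C} (+0)
site 3, node IQS: IS={C} ∪ Q={T} → {C,T} (+1)
site 3, node EIQS: E={G} ∪ IQS={C,T} → {C,G,T} (+1)
site 3, node BEIQS: B={T} ∩ EIQS={C,G,T} → {T} (+0)
site 3, node BEIQRS: BEIQS={T} ∩ R={T} → {T} (+0)
site 4, node IS: I={A} ∪ S={T} → {A,T} (+1)
site 4, node IQS: IS={A,T} ∪ Q={C} → {A,C,T} (+1)
site 4, node EIQS: E={G} ∪ IQS={A,C,T} → {A,C,G,T} (+1)
site 4, node BEIQS: B={A} ∩ EIQS={A,C,G,T} → {A} (+0)
site 4, node BEIQRS: BEIQS={A} ∪ R={G} → {A,G} (+1)
site 5, node IS: I={G} ∪ S={T} → {G,T} (+1)
site 5, node IQS: IS={G,T} ∪ Q={C} → {C,G,T} (+1)
site 5, node EIQS: E={G} ∩ IQS={C,G,T} → {G} (+0)
site 5, node BEIQS: B={T} ∪ EIQS={G} → {G,T} (+1)
site 5, node BEIQRS: BEIQS={G,T} ∩ R={G} → {G} (+0)
site 6, node IS: I={G} ∪ S={C} → {C,G} (+1)
site 6, node IQS: IS={C,G} ∩ Q={G} → {G} (+0)
site 6, node EIQS: E={C} ∪ IQS={G} → {C,G} (+1)
site 6, node BEIQS: B={C} ∩ EIQS={C,G} → {C} (+0)
site 6, node BEIQRS: BEIQS={C} ∪ R={G} → {C,G} (+1)
site 7, node IS: I={C} ∪ S={T} → {C,T} (+1)
site 7, node IQS: IS={C,T} ∩ Q={T} → {T} (+0)
site 7, node EIQS: E={A} ∪ IQS={T} → {A,T} (+1)
site 7, node BEIQS: B={G} ∪ EIQS={A,T} → {A,G,T} (+1)
site 7, node BEIQRS: BEIQS={A,G,T} ∩ R={G} → {G} (+0)
per-site changes: [2, 3, 1, 2, 4, 3, 3, 3]; total = 21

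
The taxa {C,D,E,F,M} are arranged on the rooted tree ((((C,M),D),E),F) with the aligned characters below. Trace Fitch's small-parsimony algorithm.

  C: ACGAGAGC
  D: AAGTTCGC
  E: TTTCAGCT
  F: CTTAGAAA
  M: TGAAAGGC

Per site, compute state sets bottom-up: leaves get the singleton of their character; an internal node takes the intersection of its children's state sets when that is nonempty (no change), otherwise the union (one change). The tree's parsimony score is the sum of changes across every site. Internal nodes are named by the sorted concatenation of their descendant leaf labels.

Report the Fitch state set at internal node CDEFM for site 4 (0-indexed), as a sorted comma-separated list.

A,G

CM@0: {A} ∪ {T} = {A,T} (union, +1)
CDM@0: {A,T} ∩ {A} = {A} (intersection, +0)
CDEM@0: {A} ∪ {T} = {A,T} (union, +1)
CDEFM@0: {A,T} ∪ {C} = {A,C,T} (union, +1)
CM@1: {C} ∪ {G} = {C,G} (union, +1)
CDM@1: {C,G} ∪ {A} = {A,C,G} (union, +1)
CDEM@1: {A,C,G} ∪ {T} = {A,C,G,T} (union, +1)
CDEFM@1: {A,C,G,T} ∩ {T} = {T} (intersection, +0)
CM@2: {G} ∪ {A} = {A,G} (union, +1)
CDM@2: {A,G} ∩ {G} = {G} (intersection, +0)
CDEM@2: {G} ∪ {T} = {G,T} (union, +1)
CDEFM@2: {G,T} ∩ {T} = {T} (intersection, +0)
CM@3: {A} ∩ {A} = {A} (intersection, +0)
CDM@3: {A} ∪ {T} = {A,T} (union, +1)
CDEM@3: {A,T} ∪ {C} = {A,C,T} (union, +1)
CDEFM@3: {A,C,T} ∩ {A} = {A} (intersection, +0)
CM@4: {G} ∪ {A} = {A,G} (union, +1)
CDM@4: {A,G} ∪ {T} = {A,G,T} (union, +1)
CDEM@4: {A,G,T} ∩ {A} = {A} (intersection, +0)
CDEFM@4: {A} ∪ {G} = {A,G} (union, +1)
CM@5: {A} ∪ {G} = {A,G} (union, +1)
CDM@5: {A,G} ∪ {C} = {A,C,G} (union, +1)
CDEM@5: {A,C,G} ∩ {G} = {G} (intersection, +0)
CDEFM@5: {G} ∪ {A} = {A,G} (union, +1)
CM@6: {G} ∩ {G} = {G} (intersection, +0)
CDM@6: {G} ∩ {G} = {G} (intersection, +0)
CDEM@6: {G} ∪ {C} = {C,G} (union, +1)
CDEFM@6: {C,G} ∪ {A} = {A,C,G} (union, +1)
CM@7: {C} ∩ {C} = {C} (intersection, +0)
CDM@7: {C} ∩ {C} = {C} (intersection, +0)
CDEM@7: {C} ∪ {T} = {C,T} (union, +1)
CDEFM@7: {C,T} ∪ {A} = {A,C,T} (union, +1)
per-site changes: [3, 3, 2, 2, 3, 3, 2, 2]; total = 20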